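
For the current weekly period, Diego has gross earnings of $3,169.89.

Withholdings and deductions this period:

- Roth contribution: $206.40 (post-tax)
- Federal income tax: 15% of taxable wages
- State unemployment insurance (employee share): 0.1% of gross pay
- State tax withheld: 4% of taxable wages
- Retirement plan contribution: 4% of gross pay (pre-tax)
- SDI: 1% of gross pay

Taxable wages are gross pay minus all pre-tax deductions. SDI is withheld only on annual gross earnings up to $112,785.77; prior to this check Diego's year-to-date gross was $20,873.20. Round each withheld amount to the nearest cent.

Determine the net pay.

Retirement plan contribution: $3,169.89 × 0.04 = $126.80
Taxable wages = $3,169.89 − $126.80 = $3,043.09
State tax withheld: $3,043.09 × 0.04 = $121.72
Federal income tax: $3,043.09 × 0.15 = $456.46
SDI: cap not yet reached, full $3,169.89 is subject → $3,169.89 × 0.01 = $31.70
State unemployment insurance (employee share): $3,169.89 × 0.001 = $3.17
Roth contribution: $206.40
Total deductions = $126.80 + $121.72 + $456.46 + $31.70 + $3.17 + $206.40 = $946.25
Net pay = $3,169.89 − $946.25 = $2,223.64

$2,223.64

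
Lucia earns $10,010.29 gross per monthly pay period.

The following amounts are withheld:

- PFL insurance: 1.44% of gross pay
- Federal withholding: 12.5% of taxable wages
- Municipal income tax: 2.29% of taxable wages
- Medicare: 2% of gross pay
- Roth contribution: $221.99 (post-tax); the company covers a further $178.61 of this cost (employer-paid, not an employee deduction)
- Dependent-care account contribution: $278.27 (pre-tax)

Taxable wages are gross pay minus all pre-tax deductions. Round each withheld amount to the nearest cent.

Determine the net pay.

$7,726.31

Dependent-care account contribution: $278.27
Taxable wages = $10,010.29 − $278.27 = $9,732.02
Municipal income tax: $9,732.02 × 0.0229 = $222.86
Federal withholding: $9,732.02 × 0.125 = $1,216.50
Medicare: $10,010.29 × 0.02 = $200.21
PFL insurance: $10,010.29 × 0.0144 = $144.15
Roth contribution: $221.99
(Employer's $178.61 toward Roth contribution is not withheld from the employee.)
Total deductions = $278.27 + $222.86 + $1,216.50 + $200.21 + $144.15 + $221.99 = $2,283.98
Net pay = $10,010.29 − $2,283.98 = $7,726.31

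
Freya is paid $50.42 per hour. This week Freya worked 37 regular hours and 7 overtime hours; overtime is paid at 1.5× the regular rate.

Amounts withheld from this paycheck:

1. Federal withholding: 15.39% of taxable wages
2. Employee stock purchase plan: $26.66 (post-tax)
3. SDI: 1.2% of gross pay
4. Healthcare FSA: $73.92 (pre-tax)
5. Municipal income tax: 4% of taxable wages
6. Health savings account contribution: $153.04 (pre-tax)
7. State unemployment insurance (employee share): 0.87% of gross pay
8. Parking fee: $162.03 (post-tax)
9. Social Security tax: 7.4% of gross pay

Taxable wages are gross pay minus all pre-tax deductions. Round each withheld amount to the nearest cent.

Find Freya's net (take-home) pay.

Regular pay: 37 × $50.42 = $1865.54
Overtime pay: 7 × $50.42 × 1.5 = $529.41
Gross pay = $1865.54 + $529.41 = $2394.95
Healthcare FSA: $73.92
Health savings account contribution: $153.04
Pre-tax total = $73.92 + $153.04 = $226.96
Taxable wages = $2394.95 − $226.96 = $2167.99
Federal withholding: $2167.99 × 0.1539 = $333.65
Municipal income tax: $2167.99 × 0.04 = $86.72
SDI: $2394.95 × 0.012 = $28.74
Social Security tax: $2394.95 × 0.074 = $177.23
State unemployment insurance (employee share): $2394.95 × 0.0087 = $20.84
Parking fee: $162.03
Employee stock purchase plan: $26.66
Total deductions = $73.92 + $153.04 + $333.65 + $86.72 + $28.74 + $177.23 + $20.84 + $162.03 + $26.66 = $1062.83
Net pay = $2394.95 − $1062.83 = $1332.12

$1332.12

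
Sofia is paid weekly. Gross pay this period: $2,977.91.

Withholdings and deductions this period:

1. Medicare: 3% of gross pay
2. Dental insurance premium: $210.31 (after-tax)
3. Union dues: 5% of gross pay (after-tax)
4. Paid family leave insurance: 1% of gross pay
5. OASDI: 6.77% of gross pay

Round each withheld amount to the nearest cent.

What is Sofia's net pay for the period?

Medicare: $2,977.91 × 0.03 = $89.34
Paid family leave insurance: $2,977.91 × 0.01 = $29.78
OASDI: $2,977.91 × 0.0677 = $201.60
Union dues: $2,977.91 × 0.05 = $148.90
Dental insurance premium: $210.31
Total deductions = $89.34 + $29.78 + $201.60 + $148.90 + $210.31 = $679.93
Net pay = $2,977.91 − $679.93 = $2,297.98

$2,297.98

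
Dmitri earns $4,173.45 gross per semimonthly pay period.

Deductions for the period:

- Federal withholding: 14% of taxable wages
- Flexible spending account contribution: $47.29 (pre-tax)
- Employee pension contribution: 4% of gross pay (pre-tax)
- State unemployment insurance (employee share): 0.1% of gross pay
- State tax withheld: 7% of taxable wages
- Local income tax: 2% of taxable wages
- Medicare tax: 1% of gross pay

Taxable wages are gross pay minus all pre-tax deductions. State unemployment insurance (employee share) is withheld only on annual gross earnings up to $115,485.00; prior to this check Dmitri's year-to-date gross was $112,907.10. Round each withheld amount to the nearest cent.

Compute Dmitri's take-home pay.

$3,004.29

Flexible spending account contribution: $47.29
Employee pension contribution: $4,173.45 × 0.04 = $166.94
Pre-tax total = $47.29 + $166.94 = $214.23
Taxable wages = $4,173.45 − $214.23 = $3,959.22
Federal withholding: $3,959.22 × 0.14 = $554.29
State tax withheld: $3,959.22 × 0.07 = $277.15
Local income tax: $3,959.22 × 0.02 = $79.18
Medicare tax: $4,173.45 × 0.01 = $41.73
State unemployment insurance (employee share): only $115,485.00 − $112,907.10 = $2,577.90 of this check is subject → $2,577.90 × 0.001 = $2.58
Total deductions = $47.29 + $166.94 + $554.29 + $277.15 + $79.18 + $41.73 + $2.58 = $1,169.16
Net pay = $4,173.45 − $1,169.16 = $3,004.29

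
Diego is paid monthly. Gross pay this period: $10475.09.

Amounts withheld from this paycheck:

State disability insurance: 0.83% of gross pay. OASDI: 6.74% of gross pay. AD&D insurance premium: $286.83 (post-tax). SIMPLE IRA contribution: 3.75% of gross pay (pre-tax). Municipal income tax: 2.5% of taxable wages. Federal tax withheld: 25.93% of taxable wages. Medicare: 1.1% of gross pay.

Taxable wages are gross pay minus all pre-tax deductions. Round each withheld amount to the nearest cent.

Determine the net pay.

$6020.86

SIMPLE IRA contribution: $10475.09 × 0.0375 = $392.82
Taxable wages = $10475.09 − $392.82 = $10082.27
Municipal income tax: $10082.27 × 0.025 = $252.06
Federal tax withheld: $10082.27 × 0.2593 = $2614.33
OASDI: $10475.09 × 0.0674 = $706.02
Medicare: $10475.09 × 0.011 = $115.23
State disability insurance: $10475.09 × 0.0083 = $86.94
AD&D insurance premium: $286.83
Total deductions = $392.82 + $252.06 + $2614.33 + $706.02 + $115.23 + $86.94 + $286.83 = $4454.23
Net pay = $10475.09 − $4454.23 = $6020.86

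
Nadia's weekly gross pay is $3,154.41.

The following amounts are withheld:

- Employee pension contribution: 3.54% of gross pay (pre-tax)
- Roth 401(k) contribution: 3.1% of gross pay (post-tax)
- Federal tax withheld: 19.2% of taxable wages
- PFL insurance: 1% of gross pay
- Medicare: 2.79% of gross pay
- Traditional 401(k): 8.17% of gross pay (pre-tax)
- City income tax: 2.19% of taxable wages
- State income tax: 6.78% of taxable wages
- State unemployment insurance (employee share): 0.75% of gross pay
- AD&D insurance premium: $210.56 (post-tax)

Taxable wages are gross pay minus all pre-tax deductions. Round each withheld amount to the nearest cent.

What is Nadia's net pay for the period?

$1,548.93

Employee pension contribution: $3,154.41 × 0.0354 = $111.67
Traditional 401(k): $3,154.41 × 0.0817 = $257.72
Pre-tax total = $111.67 + $257.72 = $369.39
Taxable wages = $3,154.41 − $369.39 = $2,785.02
City income tax: $2,785.02 × 0.0219 = $60.99
Federal tax withheld: $2,785.02 × 0.192 = $534.72
State income tax: $2,785.02 × 0.0678 = $188.82
Medicare: $3,154.41 × 0.0279 = $88.01
PFL insurance: $3,154.41 × 0.01 = $31.54
State unemployment insurance (employee share): $3,154.41 × 0.0075 = $23.66
Roth 401(k) contribution: $3,154.41 × 0.031 = $97.79
AD&D insurance premium: $210.56
Total deductions = $111.67 + $257.72 + $60.99 + $534.72 + $188.82 + $88.01 + $31.54 + $23.66 + $97.79 + $210.56 = $1,605.48
Net pay = $3,154.41 − $1,605.48 = $1,548.93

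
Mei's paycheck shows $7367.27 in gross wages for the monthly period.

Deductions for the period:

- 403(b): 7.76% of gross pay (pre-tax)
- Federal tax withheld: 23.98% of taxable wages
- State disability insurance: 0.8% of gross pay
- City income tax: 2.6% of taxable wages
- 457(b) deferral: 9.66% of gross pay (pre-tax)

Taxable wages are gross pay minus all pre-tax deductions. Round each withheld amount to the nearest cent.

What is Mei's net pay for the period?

457(b) deferral: $7367.27 × 0.0966 = $711.68
403(b): $7367.27 × 0.0776 = $571.70
Pre-tax total = $711.68 + $571.70 = $1283.38
Taxable wages = $7367.27 − $1283.38 = $6083.89
City income tax: $6083.89 × 0.026 = $158.18
Federal tax withheld: $6083.89 × 0.2398 = $1458.92
State disability insurance: $7367.27 × 0.008 = $58.94
Total deductions = $711.68 + $571.70 + $158.18 + $1458.92 + $58.94 = $2959.42
Net pay = $7367.27 − $2959.42 = $4407.85

$4407.85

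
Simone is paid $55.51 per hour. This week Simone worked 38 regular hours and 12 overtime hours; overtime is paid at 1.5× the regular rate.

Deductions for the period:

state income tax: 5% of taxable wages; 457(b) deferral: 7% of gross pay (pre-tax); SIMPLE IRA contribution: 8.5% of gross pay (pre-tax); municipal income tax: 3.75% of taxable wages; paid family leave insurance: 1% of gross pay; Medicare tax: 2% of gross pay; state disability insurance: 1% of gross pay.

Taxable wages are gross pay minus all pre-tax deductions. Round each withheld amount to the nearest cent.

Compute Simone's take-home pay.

Regular pay: 38 × $55.51 = $2,109.38
Overtime pay: 12 × $55.51 × 1.5 = $999.18
Gross pay = $2,109.38 + $999.18 = $3,108.56
SIMPLE IRA contribution: $3,108.56 × 0.085 = $264.23
457(b) deferral: $3,108.56 × 0.07 = $217.60
Pre-tax total = $264.23 + $217.60 = $481.83
Taxable wages = $3,108.56 − $481.83 = $2,626.73
State income tax: $2,626.73 × 0.05 = $131.34
Municipal income tax: $2,626.73 × 0.0375 = $98.50
Medicare tax: $3,108.56 × 0.02 = $62.17
State disability insurance: $3,108.56 × 0.01 = $31.09
Paid family leave insurance: $3,108.56 × 0.01 = $31.09
Total deductions = $264.23 + $217.60 + $131.34 + $98.50 + $62.17 + $31.09 + $31.09 = $836.02
Net pay = $3,108.56 − $836.02 = $2,272.54

$2,272.54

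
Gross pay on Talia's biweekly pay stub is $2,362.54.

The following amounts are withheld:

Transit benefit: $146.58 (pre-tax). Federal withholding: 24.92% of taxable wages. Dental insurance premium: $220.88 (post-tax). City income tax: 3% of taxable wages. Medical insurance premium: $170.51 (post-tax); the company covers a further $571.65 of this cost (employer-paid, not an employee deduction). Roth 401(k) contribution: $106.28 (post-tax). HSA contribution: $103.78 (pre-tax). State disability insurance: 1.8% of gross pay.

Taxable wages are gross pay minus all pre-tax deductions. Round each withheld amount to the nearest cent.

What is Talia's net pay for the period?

$982.25

HSA contribution: $103.78
Transit benefit: $146.58
Pre-tax total = $103.78 + $146.58 = $250.36
Taxable wages = $2,362.54 − $250.36 = $2,112.18
Federal withholding: $2,112.18 × 0.2492 = $526.36
City income tax: $2,112.18 × 0.03 = $63.37
State disability insurance: $2,362.54 × 0.018 = $42.53
Roth 401(k) contribution: $106.28
Medical insurance premium: $170.51
Dental insurance premium: $220.88
(Employer's $571.65 toward medical insurance premium is not withheld from the employee.)
Total deductions = $103.78 + $146.58 + $526.36 + $63.37 + $42.53 + $106.28 + $170.51 + $220.88 = $1,380.29
Net pay = $2,362.54 − $1,380.29 = $982.25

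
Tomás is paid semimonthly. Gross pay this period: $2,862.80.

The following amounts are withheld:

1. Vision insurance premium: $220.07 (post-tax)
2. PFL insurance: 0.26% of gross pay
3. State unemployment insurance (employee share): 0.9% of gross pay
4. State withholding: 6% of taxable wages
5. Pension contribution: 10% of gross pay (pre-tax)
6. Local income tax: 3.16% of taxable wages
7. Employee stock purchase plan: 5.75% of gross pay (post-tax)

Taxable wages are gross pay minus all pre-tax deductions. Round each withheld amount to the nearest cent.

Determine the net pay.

$1,922.62

Pension contribution: $2,862.80 × 0.1 = $286.28
Taxable wages = $2,862.80 − $286.28 = $2,576.52
State withholding: $2,576.52 × 0.06 = $154.59
Local income tax: $2,576.52 × 0.0316 = $81.42
State unemployment insurance (employee share): $2,862.80 × 0.009 = $25.77
PFL insurance: $2,862.80 × 0.0026 = $7.44
Employee stock purchase plan: $2,862.80 × 0.0575 = $164.61
Vision insurance premium: $220.07
Total deductions = $286.28 + $154.59 + $81.42 + $25.77 + $7.44 + $164.61 + $220.07 = $940.18
Net pay = $2,862.80 − $940.18 = $1,922.62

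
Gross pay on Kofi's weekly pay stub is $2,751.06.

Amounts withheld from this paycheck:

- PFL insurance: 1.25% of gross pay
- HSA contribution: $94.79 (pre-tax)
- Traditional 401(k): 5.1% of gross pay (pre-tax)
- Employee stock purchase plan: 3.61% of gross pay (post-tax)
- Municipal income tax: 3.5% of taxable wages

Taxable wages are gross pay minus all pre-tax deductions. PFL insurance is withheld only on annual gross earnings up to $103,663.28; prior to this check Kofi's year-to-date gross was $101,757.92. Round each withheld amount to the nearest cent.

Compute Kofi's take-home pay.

$2,304.78

Traditional 401(k): $2,751.06 × 0.051 = $140.30
HSA contribution: $94.79
Pre-tax total = $140.30 + $94.79 = $235.09
Taxable wages = $2,751.06 − $235.09 = $2,515.97
Municipal income tax: $2,515.97 × 0.035 = $88.06
PFL insurance: only $103,663.28 − $101,757.92 = $1,905.36 of this check is subject → $1,905.36 × 0.0125 = $23.82
Employee stock purchase plan: $2,751.06 × 0.0361 = $99.31
Total deductions = $140.30 + $94.79 + $88.06 + $23.82 + $99.31 = $446.28
Net pay = $2,751.06 − $446.28 = $2,304.78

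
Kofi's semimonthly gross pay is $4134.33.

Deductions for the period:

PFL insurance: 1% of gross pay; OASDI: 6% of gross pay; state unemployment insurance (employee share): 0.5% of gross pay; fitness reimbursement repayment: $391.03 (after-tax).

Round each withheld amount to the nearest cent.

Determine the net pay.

$3433.23

State unemployment insurance (employee share): $4134.33 × 0.005 = $20.67
PFL insurance: $4134.33 × 0.01 = $41.34
OASDI: $4134.33 × 0.06 = $248.06
Fitness reimbursement repayment: $391.03
Total deductions = $20.67 + $41.34 + $248.06 + $391.03 = $701.10
Net pay = $4134.33 − $701.10 = $3433.23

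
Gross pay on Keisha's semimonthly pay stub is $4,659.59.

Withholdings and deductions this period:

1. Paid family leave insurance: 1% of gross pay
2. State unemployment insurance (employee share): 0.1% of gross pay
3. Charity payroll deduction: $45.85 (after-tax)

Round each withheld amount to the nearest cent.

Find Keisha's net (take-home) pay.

$4,562.48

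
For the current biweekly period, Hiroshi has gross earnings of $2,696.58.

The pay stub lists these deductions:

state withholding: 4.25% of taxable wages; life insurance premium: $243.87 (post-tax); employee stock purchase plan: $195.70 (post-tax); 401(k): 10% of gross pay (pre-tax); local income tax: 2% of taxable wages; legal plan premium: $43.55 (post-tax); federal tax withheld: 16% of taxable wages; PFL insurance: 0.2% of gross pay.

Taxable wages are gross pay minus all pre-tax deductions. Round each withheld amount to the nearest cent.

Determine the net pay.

401(k): $2,696.58 × 0.1 = $269.66
Taxable wages = $2,696.58 − $269.66 = $2,426.92
Local income tax: $2,426.92 × 0.02 = $48.54
Federal tax withheld: $2,426.92 × 0.16 = $388.31
State withholding: $2,426.92 × 0.0425 = $103.14
PFL insurance: $2,696.58 × 0.002 = $5.39
Life insurance premium: $243.87
Employee stock purchase plan: $195.70
Legal plan premium: $43.55
Total deductions = $269.66 + $48.54 + $388.31 + $103.14 + $5.39 + $243.87 + $195.70 + $43.55 = $1,298.16
Net pay = $2,696.58 − $1,298.16 = $1,398.42

$1,398.42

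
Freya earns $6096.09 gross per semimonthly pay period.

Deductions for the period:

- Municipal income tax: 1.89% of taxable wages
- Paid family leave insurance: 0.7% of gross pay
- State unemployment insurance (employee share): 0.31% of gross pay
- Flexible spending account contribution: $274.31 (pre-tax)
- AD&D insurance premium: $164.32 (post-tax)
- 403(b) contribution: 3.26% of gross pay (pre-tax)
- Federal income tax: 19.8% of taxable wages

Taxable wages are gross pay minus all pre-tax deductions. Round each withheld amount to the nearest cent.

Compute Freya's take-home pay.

$4177.52

403(b) contribution: $6096.09 × 0.0326 = $198.73
Flexible spending account contribution: $274.31
Pre-tax total = $198.73 + $274.31 = $473.04
Taxable wages = $6096.09 − $473.04 = $5623.05
Federal income tax: $5623.05 × 0.198 = $1113.36
Municipal income tax: $5623.05 × 0.0189 = $106.28
State unemployment insurance (employee share): $6096.09 × 0.0031 = $18.90
Paid family leave insurance: $6096.09 × 0.007 = $42.67
AD&D insurance premium: $164.32
Total deductions = $198.73 + $274.31 + $1113.36 + $106.28 + $18.90 + $42.67 + $164.32 = $1918.57
Net pay = $6096.09 − $1918.57 = $4177.52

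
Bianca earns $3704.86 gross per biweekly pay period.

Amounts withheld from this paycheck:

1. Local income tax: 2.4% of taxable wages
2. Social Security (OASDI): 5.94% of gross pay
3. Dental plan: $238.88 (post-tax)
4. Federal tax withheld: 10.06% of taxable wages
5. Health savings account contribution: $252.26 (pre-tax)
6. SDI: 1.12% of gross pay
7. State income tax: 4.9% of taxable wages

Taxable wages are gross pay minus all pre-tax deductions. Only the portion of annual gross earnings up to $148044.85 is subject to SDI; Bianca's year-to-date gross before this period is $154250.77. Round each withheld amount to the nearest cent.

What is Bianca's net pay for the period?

Health savings account contribution: $252.26
Taxable wages = $3704.86 − $252.26 = $3452.60
Local income tax: $3452.60 × 0.024 = $82.86
State income tax: $3452.60 × 0.049 = $169.18
Federal tax withheld: $3452.60 × 0.1006 = $347.33
Social Security (OASDI): $3704.86 × 0.0594 = $220.07
SDI: annual cap $148044.85 already reached (YTD $154250.77), so $0.00
Dental plan: $238.88
Total deductions = $252.26 + $82.86 + $169.18 + $347.33 + $220.07 + $0.00 + $238.88 = $1310.58
Net pay = $3704.86 − $1310.58 = $2394.28

$2394.28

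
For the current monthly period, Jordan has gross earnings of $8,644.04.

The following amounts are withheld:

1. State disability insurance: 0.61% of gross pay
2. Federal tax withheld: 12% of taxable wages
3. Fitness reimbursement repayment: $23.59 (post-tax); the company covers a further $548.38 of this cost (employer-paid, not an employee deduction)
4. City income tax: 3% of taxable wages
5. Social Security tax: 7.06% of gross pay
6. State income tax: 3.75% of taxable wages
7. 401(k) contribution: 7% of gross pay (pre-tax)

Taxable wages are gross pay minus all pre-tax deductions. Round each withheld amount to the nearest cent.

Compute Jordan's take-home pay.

401(k) contribution: $8,644.04 × 0.07 = $605.08
Taxable wages = $8,644.04 − $605.08 = $8,038.96
Federal tax withheld: $8,038.96 × 0.12 = $964.68
State income tax: $8,038.96 × 0.0375 = $301.46
City income tax: $8,038.96 × 0.03 = $241.17
Social Security tax: $8,644.04 × 0.0706 = $610.27
State disability insurance: $8,644.04 × 0.0061 = $52.73
Fitness reimbursement repayment: $23.59
(Employer's $548.38 toward fitness reimbursement repayment is not withheld from the employee.)
Total deductions = $605.08 + $964.68 + $301.46 + $241.17 + $610.27 + $52.73 + $23.59 = $2,798.98
Net pay = $8,644.04 − $2,798.98 = $5,845.06

$5,845.06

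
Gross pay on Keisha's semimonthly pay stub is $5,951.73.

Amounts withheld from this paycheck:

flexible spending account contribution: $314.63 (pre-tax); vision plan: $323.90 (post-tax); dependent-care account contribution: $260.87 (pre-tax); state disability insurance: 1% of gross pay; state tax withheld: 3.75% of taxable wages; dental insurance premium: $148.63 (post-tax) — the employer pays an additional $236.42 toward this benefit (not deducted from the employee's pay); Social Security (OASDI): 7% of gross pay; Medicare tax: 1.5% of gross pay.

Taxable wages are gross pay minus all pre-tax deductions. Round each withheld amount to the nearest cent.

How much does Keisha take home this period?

$4,136.67

Dependent-care account contribution: $260.87
Flexible spending account contribution: $314.63
Pre-tax total = $260.87 + $314.63 = $575.50
Taxable wages = $5,951.73 − $575.50 = $5,376.23
State tax withheld: $5,376.23 × 0.0375 = $201.61
Social Security (OASDI): $5,951.73 × 0.07 = $416.62
State disability insurance: $5,951.73 × 0.01 = $59.52
Medicare tax: $5,951.73 × 0.015 = $89.28
Dental insurance premium: $148.63
Vision plan: $323.90
(Employer's $236.42 toward dental insurance premium is not withheld from the employee.)
Total deductions = $260.87 + $314.63 + $201.61 + $416.62 + $59.52 + $89.28 + $148.63 + $323.90 = $1,815.06
Net pay = $5,951.73 − $1,815.06 = $4,136.67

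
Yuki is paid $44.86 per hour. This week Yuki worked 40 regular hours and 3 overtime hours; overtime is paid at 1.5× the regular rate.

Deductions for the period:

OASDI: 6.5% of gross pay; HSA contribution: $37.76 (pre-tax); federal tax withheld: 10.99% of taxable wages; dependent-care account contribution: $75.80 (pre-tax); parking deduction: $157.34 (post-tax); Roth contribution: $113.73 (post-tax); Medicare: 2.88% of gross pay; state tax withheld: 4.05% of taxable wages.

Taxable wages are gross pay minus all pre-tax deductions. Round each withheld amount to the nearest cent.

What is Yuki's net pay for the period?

$1,141.23

Regular pay: 40 × $44.86 = $1,794.40
Overtime pay: 3 × $44.86 × 1.5 = $201.87
Gross pay = $1,794.40 + $201.87 = $1,996.27
HSA contribution: $37.76
Dependent-care account contribution: $75.80
Pre-tax total = $37.76 + $75.80 = $113.56
Taxable wages = $1,996.27 − $113.56 = $1,882.71
Federal tax withheld: $1,882.71 × 0.1099 = $206.91
State tax withheld: $1,882.71 × 0.0405 = $76.25
OASDI: $1,996.27 × 0.065 = $129.76
Medicare: $1,996.27 × 0.0288 = $57.49
Parking deduction: $157.34
Roth contribution: $113.73
Total deductions = $37.76 + $75.80 + $206.91 + $76.25 + $129.76 + $57.49 + $157.34 + $113.73 = $855.04
Net pay = $1,996.27 − $855.04 = $1,141.23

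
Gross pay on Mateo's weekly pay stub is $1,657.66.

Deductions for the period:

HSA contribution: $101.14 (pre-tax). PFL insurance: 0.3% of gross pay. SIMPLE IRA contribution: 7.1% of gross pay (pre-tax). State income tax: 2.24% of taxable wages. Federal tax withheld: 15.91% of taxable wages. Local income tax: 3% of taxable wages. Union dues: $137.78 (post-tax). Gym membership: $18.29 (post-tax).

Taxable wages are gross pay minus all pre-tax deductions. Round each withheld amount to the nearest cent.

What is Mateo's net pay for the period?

$973.48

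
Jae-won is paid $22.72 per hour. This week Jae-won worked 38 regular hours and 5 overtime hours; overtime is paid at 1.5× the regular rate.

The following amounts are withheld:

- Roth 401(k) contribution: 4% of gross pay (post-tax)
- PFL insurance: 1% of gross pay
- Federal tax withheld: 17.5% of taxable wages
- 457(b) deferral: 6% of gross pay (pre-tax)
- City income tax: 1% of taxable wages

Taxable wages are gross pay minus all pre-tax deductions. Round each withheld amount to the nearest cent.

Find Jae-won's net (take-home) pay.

$740.27

Regular pay: 38 × $22.72 = $863.36
Overtime pay: 5 × $22.72 × 1.5 = $170.40
Gross pay = $863.36 + $170.40 = $1,033.76
457(b) deferral: $1,033.76 × 0.06 = $62.03
Taxable wages = $1,033.76 − $62.03 = $971.73
City income tax: $971.73 × 0.01 = $9.72
Federal tax withheld: $971.73 × 0.175 = $170.05
PFL insurance: $1,033.76 × 0.01 = $10.34
Roth 401(k) contribution: $1,033.76 × 0.04 = $41.35
Total deductions = $62.03 + $9.72 + $170.05 + $10.34 + $41.35 = $293.49
Net pay = $1,033.76 − $293.49 = $740.27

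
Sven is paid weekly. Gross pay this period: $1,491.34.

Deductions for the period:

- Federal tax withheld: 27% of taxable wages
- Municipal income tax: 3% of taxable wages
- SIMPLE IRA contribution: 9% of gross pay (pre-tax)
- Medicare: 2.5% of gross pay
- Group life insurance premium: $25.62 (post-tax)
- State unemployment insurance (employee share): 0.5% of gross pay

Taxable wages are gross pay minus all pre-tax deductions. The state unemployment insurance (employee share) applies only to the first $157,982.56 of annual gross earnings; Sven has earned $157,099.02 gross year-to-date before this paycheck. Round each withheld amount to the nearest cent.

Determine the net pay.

SIMPLE IRA contribution: $1,491.34 × 0.09 = $134.22
Taxable wages = $1,491.34 − $134.22 = $1,357.12
Federal tax withheld: $1,357.12 × 0.27 = $366.42
Municipal income tax: $1,357.12 × 0.03 = $40.71
State unemployment insurance (employee share): only $157,982.56 − $157,099.02 = $883.54 of this check is subject → $883.54 × 0.005 = $4.42
Medicare: $1,491.34 × 0.025 = $37.28
Group life insurance premium: $25.62
Total deductions = $134.22 + $366.42 + $40.71 + $4.42 + $37.28 + $25.62 = $608.67
Net pay = $1,491.34 − $608.67 = $882.67

$882.67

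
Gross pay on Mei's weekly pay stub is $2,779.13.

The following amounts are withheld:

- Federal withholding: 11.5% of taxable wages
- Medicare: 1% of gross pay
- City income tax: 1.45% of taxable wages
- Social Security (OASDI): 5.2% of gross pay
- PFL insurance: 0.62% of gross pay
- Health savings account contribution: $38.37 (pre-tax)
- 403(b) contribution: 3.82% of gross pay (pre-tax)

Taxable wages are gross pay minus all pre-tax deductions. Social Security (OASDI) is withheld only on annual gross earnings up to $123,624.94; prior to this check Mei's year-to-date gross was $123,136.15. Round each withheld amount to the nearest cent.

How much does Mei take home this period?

403(b) contribution: $2,779.13 × 0.0382 = $106.16
Health savings account contribution: $38.37
Pre-tax total = $106.16 + $38.37 = $144.53
Taxable wages = $2,779.13 − $144.53 = $2,634.60
Federal withholding: $2,634.60 × 0.115 = $302.98
City income tax: $2,634.60 × 0.0145 = $38.20
PFL insurance: $2,779.13 × 0.0062 = $17.23
Social Security (OASDI): only $123,624.94 − $123,136.15 = $488.79 of this check is subject → $488.79 × 0.052 = $25.42
Medicare: $2,779.13 × 0.01 = $27.79
Total deductions = $106.16 + $38.37 + $302.98 + $38.20 + $17.23 + $25.42 + $27.79 = $556.15
Net pay = $2,779.13 − $556.15 = $2,222.98

$2,222.98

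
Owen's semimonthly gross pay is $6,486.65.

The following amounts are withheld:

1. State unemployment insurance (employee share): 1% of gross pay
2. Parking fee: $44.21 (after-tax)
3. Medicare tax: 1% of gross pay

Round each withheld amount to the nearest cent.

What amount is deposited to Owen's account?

Medicare tax: $6,486.65 × 0.01 = $64.87
State unemployment insurance (employee share): $6,486.65 × 0.01 = $64.87
Parking fee: $44.21
Total deductions = $64.87 + $64.87 + $44.21 = $173.95
Net pay = $6,486.65 − $173.95 = $6,312.70

$6,312.70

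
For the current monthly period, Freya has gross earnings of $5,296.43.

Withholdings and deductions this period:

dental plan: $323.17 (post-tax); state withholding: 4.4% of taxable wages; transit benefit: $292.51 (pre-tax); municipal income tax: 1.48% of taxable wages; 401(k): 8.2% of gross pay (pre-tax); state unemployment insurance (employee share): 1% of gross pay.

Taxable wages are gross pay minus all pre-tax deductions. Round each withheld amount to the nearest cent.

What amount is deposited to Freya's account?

401(k): $5,296.43 × 0.082 = $434.31
Transit benefit: $292.51
Pre-tax total = $434.31 + $292.51 = $726.82
Taxable wages = $5,296.43 − $726.82 = $4,569.61
Municipal income tax: $4,569.61 × 0.0148 = $67.63
State withholding: $4,569.61 × 0.044 = $201.06
State unemployment insurance (employee share): $5,296.43 × 0.01 = $52.96
Dental plan: $323.17
Total deductions = $434.31 + $292.51 + $67.63 + $201.06 + $52.96 + $323.17 = $1,371.64
Net pay = $5,296.43 − $1,371.64 = $3,924.79

$3,924.79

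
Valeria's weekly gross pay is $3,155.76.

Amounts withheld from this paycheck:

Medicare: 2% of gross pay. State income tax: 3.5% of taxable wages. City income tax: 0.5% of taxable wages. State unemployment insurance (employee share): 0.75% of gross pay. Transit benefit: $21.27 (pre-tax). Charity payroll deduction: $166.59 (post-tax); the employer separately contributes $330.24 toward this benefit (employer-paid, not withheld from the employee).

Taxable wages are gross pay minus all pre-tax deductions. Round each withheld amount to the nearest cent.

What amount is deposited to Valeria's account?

$2,755.73

Transit benefit: $21.27
Taxable wages = $3,155.76 − $21.27 = $3,134.49
City income tax: $3,134.49 × 0.005 = $15.67
State income tax: $3,134.49 × 0.035 = $109.71
State unemployment insurance (employee share): $3,155.76 × 0.0075 = $23.67
Medicare: $3,155.76 × 0.02 = $63.12
Charity payroll deduction: $166.59
(Employer's $330.24 toward charity payroll deduction is not withheld from the employee.)
Total deductions = $21.27 + $15.67 + $109.71 + $23.67 + $63.12 + $166.59 = $400.03
Net pay = $3,155.76 − $400.03 = $2,755.73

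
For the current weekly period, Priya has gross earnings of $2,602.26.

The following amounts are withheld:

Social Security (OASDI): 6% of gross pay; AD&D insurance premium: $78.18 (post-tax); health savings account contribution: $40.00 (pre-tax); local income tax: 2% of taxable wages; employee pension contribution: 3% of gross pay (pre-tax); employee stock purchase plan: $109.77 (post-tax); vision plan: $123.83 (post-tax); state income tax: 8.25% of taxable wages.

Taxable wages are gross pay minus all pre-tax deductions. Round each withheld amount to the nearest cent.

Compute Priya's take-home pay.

$1,761.64

Employee pension contribution: $2,602.26 × 0.03 = $78.07
Health savings account contribution: $40.00
Pre-tax total = $78.07 + $40.00 = $118.07
Taxable wages = $2,602.26 − $118.07 = $2,484.19
State income tax: $2,484.19 × 0.0825 = $204.95
Local income tax: $2,484.19 × 0.02 = $49.68
Social Security (OASDI): $2,602.26 × 0.06 = $156.14
AD&D insurance premium: $78.18
Vision plan: $123.83
Employee stock purchase plan: $109.77
Total deductions = $78.07 + $40.00 + $204.95 + $49.68 + $156.14 + $78.18 + $123.83 + $109.77 = $840.62
Net pay = $2,602.26 − $840.62 = $1,761.64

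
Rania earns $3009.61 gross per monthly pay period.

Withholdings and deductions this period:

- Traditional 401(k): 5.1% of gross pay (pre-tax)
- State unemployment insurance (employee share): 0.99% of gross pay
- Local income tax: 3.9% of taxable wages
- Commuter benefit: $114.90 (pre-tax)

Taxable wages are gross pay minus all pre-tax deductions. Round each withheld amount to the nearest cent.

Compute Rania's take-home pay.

Traditional 401(k): $3009.61 × 0.051 = $153.49
Commuter benefit: $114.90
Pre-tax total = $153.49 + $114.90 = $268.39
Taxable wages = $3009.61 − $268.39 = $2741.22
Local income tax: $2741.22 × 0.039 = $106.91
State unemployment insurance (employee share): $3009.61 × 0.0099 = $29.80
Total deductions = $153.49 + $114.90 + $106.91 + $29.80 = $405.10
Net pay = $3009.61 − $405.10 = $2604.51

$2604.51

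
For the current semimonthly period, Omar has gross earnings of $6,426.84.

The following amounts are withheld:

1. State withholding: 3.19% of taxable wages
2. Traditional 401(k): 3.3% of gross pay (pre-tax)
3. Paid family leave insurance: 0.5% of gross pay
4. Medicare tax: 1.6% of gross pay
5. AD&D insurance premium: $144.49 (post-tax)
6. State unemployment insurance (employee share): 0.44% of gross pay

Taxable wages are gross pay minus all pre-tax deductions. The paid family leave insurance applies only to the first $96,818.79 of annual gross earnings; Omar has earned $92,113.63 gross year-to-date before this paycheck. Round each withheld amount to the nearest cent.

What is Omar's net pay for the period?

$5,717.37

Traditional 401(k): $6,426.84 × 0.033 = $212.09
Taxable wages = $6,426.84 − $212.09 = $6,214.75
State withholding: $6,214.75 × 0.0319 = $198.25
State unemployment insurance (employee share): $6,426.84 × 0.0044 = $28.28
Paid family leave insurance: only $96,818.79 − $92,113.63 = $4,705.16 of this check is subject → $4,705.16 × 0.005 = $23.53
Medicare tax: $6,426.84 × 0.016 = $102.83
AD&D insurance premium: $144.49
Total deductions = $212.09 + $198.25 + $28.28 + $23.53 + $102.83 + $144.49 = $709.47
Net pay = $6,426.84 − $709.47 = $5,717.37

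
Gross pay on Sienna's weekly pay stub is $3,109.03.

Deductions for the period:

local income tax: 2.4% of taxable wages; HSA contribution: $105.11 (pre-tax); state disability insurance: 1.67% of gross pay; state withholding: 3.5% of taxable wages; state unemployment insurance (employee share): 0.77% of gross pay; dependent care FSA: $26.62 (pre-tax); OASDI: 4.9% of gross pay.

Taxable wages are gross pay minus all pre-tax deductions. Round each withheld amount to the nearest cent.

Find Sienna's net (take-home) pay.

$2,573.43

Dependent care FSA: $26.62
HSA contribution: $105.11
Pre-tax total = $26.62 + $105.11 = $131.73
Taxable wages = $3,109.03 − $131.73 = $2,977.30
Local income tax: $2,977.30 × 0.024 = $71.46
State withholding: $2,977.30 × 0.035 = $104.21
OASDI: $3,109.03 × 0.049 = $152.34
State unemployment insurance (employee share): $3,109.03 × 0.0077 = $23.94
State disability insurance: $3,109.03 × 0.0167 = $51.92
Total deductions = $26.62 + $105.11 + $71.46 + $104.21 + $152.34 + $23.94 + $51.92 = $535.60
Net pay = $3,109.03 − $535.60 = $2,573.43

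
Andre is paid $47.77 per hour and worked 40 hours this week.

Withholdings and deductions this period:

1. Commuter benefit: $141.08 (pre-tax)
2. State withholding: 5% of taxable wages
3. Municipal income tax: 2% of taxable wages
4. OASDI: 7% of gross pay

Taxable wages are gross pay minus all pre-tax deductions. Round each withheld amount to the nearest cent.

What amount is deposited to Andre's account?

$1,512.08

Gross pay: 40 × $47.77 = $1,910.80
Commuter benefit: $141.08
Taxable wages = $1,910.80 − $141.08 = $1,769.72
Municipal income tax: $1,769.72 × 0.02 = $35.39
State withholding: $1,769.72 × 0.05 = $88.49
OASDI: $1,910.80 × 0.07 = $133.76
Total deductions = $141.08 + $35.39 + $88.49 + $133.76 = $398.72
Net pay = $1,910.80 − $398.72 = $1,512.08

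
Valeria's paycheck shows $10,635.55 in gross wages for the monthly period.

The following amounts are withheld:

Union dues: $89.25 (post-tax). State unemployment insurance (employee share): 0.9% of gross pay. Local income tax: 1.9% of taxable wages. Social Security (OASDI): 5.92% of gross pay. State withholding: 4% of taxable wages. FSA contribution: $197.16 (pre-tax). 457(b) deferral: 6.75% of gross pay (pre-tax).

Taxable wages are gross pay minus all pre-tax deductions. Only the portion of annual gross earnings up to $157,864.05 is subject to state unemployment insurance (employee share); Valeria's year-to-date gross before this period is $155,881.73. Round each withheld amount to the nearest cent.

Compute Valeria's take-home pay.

$8,410.27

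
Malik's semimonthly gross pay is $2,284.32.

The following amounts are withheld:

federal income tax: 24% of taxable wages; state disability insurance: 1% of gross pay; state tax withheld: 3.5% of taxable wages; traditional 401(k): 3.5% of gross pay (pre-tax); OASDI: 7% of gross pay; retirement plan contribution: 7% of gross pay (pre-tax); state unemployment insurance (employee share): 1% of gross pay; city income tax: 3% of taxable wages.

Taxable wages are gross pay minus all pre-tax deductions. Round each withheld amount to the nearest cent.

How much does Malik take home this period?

$1,215.33

Traditional 401(k): $2,284.32 × 0.035 = $79.95
Retirement plan contribution: $2,284.32 × 0.07 = $159.90
Pre-tax total = $79.95 + $159.90 = $239.85
Taxable wages = $2,284.32 − $239.85 = $2,044.47
State tax withheld: $2,044.47 × 0.035 = $71.56
Federal income tax: $2,044.47 × 0.24 = $490.67
City income tax: $2,044.47 × 0.03 = $61.33
State disability insurance: $2,284.32 × 0.01 = $22.84
State unemployment insurance (employee share): $2,284.32 × 0.01 = $22.84
OASDI: $2,284.32 × 0.07 = $159.90
Total deductions = $79.95 + $159.90 + $71.56 + $490.67 + $61.33 + $22.84 + $22.84 + $159.90 = $1,068.99
Net pay = $2,284.32 − $1,068.99 = $1,215.33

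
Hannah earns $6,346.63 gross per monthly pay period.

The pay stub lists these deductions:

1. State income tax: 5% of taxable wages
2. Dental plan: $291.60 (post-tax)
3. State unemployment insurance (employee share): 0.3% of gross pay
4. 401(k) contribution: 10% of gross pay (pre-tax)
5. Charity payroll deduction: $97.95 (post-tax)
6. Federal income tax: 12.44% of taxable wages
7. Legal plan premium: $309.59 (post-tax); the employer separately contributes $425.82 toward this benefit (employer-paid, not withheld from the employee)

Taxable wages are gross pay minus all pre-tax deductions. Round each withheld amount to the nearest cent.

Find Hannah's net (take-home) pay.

401(k) contribution: $6,346.63 × 0.1 = $634.66
Taxable wages = $6,346.63 − $634.66 = $5,711.97
State income tax: $5,711.97 × 0.05 = $285.60
Federal income tax: $5,711.97 × 0.1244 = $710.57
State unemployment insurance (employee share): $6,346.63 × 0.003 = $19.04
Dental plan: $291.60
Legal plan premium: $309.59
Charity payroll deduction: $97.95
(Employer's $425.82 toward legal plan premium is not withheld from the employee.)
Total deductions = $634.66 + $285.60 + $710.57 + $19.04 + $291.60 + $309.59 + $97.95 = $2,349.01
Net pay = $6,346.63 − $2,349.01 = $3,997.62

$3,997.62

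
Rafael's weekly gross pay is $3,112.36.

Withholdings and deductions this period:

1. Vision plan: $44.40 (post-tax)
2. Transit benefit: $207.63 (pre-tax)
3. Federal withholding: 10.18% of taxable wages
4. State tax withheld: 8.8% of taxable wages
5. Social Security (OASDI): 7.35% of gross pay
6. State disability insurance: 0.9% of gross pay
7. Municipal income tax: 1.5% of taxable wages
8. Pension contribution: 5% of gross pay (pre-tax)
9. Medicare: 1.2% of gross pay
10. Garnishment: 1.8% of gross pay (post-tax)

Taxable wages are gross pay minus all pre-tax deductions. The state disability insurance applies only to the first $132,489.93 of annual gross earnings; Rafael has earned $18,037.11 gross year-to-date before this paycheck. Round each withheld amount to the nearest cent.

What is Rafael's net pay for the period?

Pension contribution: $3,112.36 × 0.05 = $155.62
Transit benefit: $207.63
Pre-tax total = $155.62 + $207.63 = $363.25
Taxable wages = $3,112.36 − $363.25 = $2,749.11
Municipal income tax: $2,749.11 × 0.015 = $41.24
Federal withholding: $2,749.11 × 0.1018 = $279.86
State tax withheld: $2,749.11 × 0.088 = $241.92
State disability insurance: cap not yet reached, full $3,112.36 is subject → $3,112.36 × 0.009 = $28.01
Social Security (OASDI): $3,112.36 × 0.0735 = $228.76
Medicare: $3,112.36 × 0.012 = $37.35
Vision plan: $44.40
Garnishment: $3,112.36 × 0.018 = $56.02
Total deductions = $155.62 + $207.63 + $41.24 + $279.86 + $241.92 + $28.01 + $228.76 + $37.35 + $44.40 + $56.02 = $1,320.81
Net pay = $3,112.36 − $1,320.81 = $1,791.55

$1,791.55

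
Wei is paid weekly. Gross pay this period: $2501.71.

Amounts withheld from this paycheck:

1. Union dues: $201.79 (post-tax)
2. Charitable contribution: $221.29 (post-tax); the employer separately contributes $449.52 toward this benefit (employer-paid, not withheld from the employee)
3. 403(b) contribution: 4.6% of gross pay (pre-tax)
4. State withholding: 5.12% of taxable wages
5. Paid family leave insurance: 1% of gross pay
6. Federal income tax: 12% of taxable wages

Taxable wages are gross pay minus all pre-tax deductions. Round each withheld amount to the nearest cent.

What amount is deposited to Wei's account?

$1529.93

403(b) contribution: $2501.71 × 0.046 = $115.08
Taxable wages = $2501.71 − $115.08 = $2386.63
Federal income tax: $2386.63 × 0.12 = $286.40
State withholding: $2386.63 × 0.0512 = $122.20
Paid family leave insurance: $2501.71 × 0.01 = $25.02
Charitable contribution: $221.29
Union dues: $201.79
(Employer's $449.52 toward charitable contribution is not withheld from the employee.)
Total deductions = $115.08 + $286.40 + $122.20 + $25.02 + $221.29 + $201.79 = $971.78
Net pay = $2501.71 − $971.78 = $1529.93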